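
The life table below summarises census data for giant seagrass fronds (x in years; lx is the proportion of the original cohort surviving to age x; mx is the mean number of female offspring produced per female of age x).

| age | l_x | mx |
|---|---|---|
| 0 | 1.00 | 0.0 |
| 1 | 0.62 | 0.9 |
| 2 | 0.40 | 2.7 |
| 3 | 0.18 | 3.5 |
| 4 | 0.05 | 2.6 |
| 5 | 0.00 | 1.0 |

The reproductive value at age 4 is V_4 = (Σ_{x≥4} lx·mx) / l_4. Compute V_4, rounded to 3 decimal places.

lx·mx for x ≥ 4: 0.13, 0 → sum = 0.13
V_4 = 0.13 / l_4 = 0.13 / 0.05 = 2.6 → 2.600

2.600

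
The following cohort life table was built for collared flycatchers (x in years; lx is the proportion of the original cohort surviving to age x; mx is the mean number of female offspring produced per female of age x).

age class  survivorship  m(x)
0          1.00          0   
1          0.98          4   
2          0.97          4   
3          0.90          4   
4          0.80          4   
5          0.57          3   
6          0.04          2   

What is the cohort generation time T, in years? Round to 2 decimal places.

2.70

lx·mx: 0, 3.92, 3.88, 3.6, 3.2, 1.71, 0.08 → R0 = 16.39
x·lx·mx: 0, 3.92, 7.76, 10.8, 12.8, 8.55, 0.48 → Σ = 44.31
T = 44.31 / 16.39 = 2.703478… → 2.70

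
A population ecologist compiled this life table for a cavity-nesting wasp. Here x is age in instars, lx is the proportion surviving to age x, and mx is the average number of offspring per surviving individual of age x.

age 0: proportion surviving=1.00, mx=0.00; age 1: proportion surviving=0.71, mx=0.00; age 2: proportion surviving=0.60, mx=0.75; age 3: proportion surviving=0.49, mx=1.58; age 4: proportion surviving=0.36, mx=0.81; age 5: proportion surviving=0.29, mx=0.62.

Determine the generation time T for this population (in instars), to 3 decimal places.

lx·mx: 0, 0, 0.45, 0.7742, 0.2916, 0.1798 → R0 = 1.6956
x·lx·mx: 0, 0, 0.9, 2.3226, 1.1664, 0.899 → Σ = 5.288
T = 5.288 / 1.6956 = 3.11866… → 3.119

3.119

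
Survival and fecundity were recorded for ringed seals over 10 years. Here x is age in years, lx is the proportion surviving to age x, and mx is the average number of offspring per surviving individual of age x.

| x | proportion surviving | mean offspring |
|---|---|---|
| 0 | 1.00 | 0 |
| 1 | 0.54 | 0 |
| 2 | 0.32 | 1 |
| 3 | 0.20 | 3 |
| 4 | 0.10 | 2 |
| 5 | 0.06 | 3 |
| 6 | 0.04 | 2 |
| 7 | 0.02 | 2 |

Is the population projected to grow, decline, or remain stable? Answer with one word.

R0 = Σ lx·mx = 0 + 0 + 0.32 + 0.6 + 0.2 + 0.18 + 0.08 + 0.04 = 1.42
R0 > 1, so the population is growing.

growing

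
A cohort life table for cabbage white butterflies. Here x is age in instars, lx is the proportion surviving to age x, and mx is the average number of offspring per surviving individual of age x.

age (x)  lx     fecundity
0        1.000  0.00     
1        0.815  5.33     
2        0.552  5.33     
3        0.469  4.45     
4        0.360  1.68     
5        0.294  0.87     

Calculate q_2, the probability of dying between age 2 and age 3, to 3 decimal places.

0.150

q_2 = (l_2 − l_3) / l_2 = (0.552 − 0.469) / 0.552
     = 0.083 / 0.552 = 0.150362… → 0.150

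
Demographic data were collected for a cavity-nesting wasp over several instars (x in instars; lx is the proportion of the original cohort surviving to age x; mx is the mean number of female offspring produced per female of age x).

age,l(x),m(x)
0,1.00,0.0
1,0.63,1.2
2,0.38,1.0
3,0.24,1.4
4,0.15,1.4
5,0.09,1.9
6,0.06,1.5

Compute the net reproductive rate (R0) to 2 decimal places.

1.94

lx·mx by age: 0, 0.756, 0.38, 0.336, 0.21, 0.171, 0.09
R0 = Σ lx·mx = 1.943 → 1.94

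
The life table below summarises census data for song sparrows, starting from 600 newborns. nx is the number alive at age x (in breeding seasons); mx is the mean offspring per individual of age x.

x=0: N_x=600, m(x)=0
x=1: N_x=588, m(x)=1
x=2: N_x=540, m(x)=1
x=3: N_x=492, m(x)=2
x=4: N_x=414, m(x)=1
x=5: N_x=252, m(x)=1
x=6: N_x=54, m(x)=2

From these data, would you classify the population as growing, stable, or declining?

growing

lx = nx/n0 = nx/600: 1, 0.98, 0.9, 0.82, 0.69, 0.42, 0.09
R0 = Σ lx·mx = 0 + 0.98 + 0.9 + 1.64 + 0.69 + 0.42 + 0.18 = 4.81
R0 > 1, so the population is growing.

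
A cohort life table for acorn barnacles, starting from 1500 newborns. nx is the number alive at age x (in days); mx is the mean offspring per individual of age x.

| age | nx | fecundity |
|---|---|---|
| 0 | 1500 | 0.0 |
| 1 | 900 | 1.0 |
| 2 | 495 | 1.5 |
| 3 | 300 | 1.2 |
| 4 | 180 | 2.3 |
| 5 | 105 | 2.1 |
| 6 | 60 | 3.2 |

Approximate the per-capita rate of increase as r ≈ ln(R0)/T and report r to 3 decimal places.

lx = nx/n0 = nx/1500: 1, 0.6, 0.33, 0.2, 0.12, 0.07, 0.04
R0 = Σ lx·mx = 0 + 0.6 + 0.495 + 0.24 + 0.276 + 0.147 + 0.128 = 1.886
Σ x·lx·mx = 4.917; T = 4.917/1.886 = 2.6071…
r ≈ ln(R0)/T = ln(1.886)/2.6071… = 0.24336… → 0.243

0.243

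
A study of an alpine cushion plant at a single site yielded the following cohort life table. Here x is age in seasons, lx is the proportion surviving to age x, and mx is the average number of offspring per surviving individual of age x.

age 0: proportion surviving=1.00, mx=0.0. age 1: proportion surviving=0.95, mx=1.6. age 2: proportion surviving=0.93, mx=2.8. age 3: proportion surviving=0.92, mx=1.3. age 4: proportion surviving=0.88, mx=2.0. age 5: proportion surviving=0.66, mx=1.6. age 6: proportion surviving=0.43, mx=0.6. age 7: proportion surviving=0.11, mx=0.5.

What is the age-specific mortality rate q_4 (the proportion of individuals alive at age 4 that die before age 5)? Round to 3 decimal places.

0.250

q_4 = (l_4 − l_5) / l_4 = (0.88 − 0.66) / 0.88
     = 0.22 / 0.88 = 0.25 → 0.250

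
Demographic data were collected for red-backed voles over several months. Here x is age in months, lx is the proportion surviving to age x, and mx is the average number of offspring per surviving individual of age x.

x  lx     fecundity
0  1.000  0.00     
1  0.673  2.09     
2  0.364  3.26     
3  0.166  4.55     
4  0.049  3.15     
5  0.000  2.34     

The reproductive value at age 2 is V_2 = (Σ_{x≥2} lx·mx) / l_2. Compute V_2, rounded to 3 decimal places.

lx·mx for x ≥ 2: 1.18664, 0.7553, 0.15435, 0 → sum = 2.09629
V_2 = 2.09629 / l_2 = 2.09629 / 0.364 = 5.759038… → 5.759

5.759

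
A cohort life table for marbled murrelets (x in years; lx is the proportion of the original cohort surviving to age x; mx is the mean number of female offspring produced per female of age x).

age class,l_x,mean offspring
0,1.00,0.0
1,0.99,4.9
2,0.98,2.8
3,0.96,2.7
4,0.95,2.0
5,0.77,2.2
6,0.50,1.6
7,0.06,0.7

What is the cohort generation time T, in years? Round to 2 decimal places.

2.69

lx·mx: 0, 4.851, 2.744, 2.592, 1.9, 1.694, 0.8, 0.042 → R0 = 14.623
x·lx·mx: 0, 4.851, 5.488, 7.776, 7.6, 8.47, 4.8, 0.294 → Σ = 39.279
T = 39.279 / 14.623 = 2.686111… → 2.69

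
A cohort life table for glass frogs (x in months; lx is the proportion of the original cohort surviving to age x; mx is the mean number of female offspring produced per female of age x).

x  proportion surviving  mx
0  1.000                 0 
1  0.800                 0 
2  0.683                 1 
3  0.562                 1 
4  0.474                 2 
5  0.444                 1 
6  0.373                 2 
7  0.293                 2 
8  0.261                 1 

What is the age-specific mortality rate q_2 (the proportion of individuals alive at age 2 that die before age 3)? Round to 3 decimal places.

q_2 = (l_2 − l_3) / l_2 = (0.683 − 0.562) / 0.683
     = 0.121 / 0.683 = 0.17716… → 0.177

0.177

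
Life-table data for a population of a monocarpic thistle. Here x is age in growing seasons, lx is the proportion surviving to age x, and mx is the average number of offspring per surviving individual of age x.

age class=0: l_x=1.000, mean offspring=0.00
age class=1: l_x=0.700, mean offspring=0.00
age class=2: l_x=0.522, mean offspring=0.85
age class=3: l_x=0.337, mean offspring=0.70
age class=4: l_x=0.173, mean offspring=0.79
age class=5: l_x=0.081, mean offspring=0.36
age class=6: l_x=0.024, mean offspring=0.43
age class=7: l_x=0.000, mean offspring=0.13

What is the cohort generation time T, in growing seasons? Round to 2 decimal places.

lx·mx: 0, 0, 0.4437, 0.2359, 0.13667, 0.02916, 0.01032, 0 → R0 = 0.85575
x·lx·mx: 0, 0, 0.8874, 0.7077, 0.54668, 0.1458, 0.06192, 0 → Σ = 2.3495
T = 2.3495 / 0.85575 = 2.745545… → 2.75

2.75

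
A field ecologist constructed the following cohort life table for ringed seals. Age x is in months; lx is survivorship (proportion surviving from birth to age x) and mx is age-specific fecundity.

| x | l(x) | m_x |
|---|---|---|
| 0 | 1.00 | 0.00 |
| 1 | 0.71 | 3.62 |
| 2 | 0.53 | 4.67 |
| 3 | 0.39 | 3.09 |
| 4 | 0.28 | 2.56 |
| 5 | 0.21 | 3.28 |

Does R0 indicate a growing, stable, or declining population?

R0 = Σ lx·mx = 0 + 2.5702 + 2.4751 + 1.2051 + 0.7168 + 0.6888 = 7.656
R0 > 1, so the population is growing.

growing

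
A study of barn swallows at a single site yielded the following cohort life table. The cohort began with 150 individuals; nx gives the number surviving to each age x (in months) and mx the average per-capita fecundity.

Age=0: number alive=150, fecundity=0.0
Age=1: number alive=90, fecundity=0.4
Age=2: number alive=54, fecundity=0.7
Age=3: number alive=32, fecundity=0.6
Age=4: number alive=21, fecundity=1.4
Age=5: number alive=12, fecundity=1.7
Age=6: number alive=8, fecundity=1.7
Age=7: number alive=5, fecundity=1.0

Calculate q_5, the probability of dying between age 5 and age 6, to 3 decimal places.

lx = nx/n0 = nx/150: 1, 0.6, 0.36, 0.21333…, 0.14, 0.08, 0.05333…, 0.03333…
q_5 = (l_5 − l_6) / l_5 = (0.08 − 0.053333…) / 0.08
     = 0.026667… / 0.08 = 0.333333… → 0.333

0.333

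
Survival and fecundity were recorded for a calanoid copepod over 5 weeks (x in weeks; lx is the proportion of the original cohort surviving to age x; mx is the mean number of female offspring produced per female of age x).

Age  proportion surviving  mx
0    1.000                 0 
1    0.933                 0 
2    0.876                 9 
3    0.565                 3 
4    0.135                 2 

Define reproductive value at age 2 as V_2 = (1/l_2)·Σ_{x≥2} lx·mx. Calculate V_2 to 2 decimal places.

lx·mx for x ≥ 2: 7.884, 1.695, 0.27 → sum = 9.849
V_2 = 9.849 / l_2 = 9.849 / 0.876 = 11.243151… → 11.24

11.24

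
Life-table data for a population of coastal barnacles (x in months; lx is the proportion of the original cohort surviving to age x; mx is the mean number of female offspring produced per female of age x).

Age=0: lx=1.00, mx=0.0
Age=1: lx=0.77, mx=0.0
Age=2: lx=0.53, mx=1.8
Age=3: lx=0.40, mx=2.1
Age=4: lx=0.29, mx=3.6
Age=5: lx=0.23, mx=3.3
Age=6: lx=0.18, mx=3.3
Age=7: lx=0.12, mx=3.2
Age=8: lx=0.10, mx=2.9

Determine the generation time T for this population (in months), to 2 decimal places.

lx·mx: 0, 0, 0.954, 0.84, 1.044, 0.759, 0.594, 0.384, 0.29 → R0 = 4.865
x·lx·mx: 0, 0, 1.908, 2.52, 4.176, 3.795, 3.564, 2.688, 2.32 → Σ = 20.971
T = 20.971 / 4.865 = 4.310586… → 4.31

4.31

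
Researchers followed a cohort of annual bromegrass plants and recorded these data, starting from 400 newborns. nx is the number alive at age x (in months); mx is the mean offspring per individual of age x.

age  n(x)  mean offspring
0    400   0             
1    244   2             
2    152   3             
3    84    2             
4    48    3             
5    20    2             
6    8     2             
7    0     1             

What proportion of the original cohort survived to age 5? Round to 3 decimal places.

0.050

l_5 = n_5/n_0 = 20/400 = 0.05 → 0.050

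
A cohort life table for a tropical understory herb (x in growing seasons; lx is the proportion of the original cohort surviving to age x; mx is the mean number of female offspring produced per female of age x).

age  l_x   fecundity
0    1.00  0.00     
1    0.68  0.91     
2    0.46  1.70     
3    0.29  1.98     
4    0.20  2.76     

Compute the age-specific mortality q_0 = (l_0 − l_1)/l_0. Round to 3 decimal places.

0.320

q_0 = (l_0 − l_1) / l_0 = (1 − 0.68) / 1
     = 0.32 / 1 = 0.32 → 0.320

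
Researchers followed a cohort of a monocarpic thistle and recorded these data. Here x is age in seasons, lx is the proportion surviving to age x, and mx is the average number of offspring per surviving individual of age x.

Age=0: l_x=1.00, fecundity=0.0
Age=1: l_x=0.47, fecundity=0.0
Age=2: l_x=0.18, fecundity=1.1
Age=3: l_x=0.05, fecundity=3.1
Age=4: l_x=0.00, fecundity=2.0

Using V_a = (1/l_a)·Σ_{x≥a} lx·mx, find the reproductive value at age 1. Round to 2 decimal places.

lx·mx for x ≥ 1: 0, 0.198, 0.155, 0 → sum = 0.353
V_1 = 0.353 / l_1 = 0.353 / 0.47 = 0.751064… → 0.75

0.75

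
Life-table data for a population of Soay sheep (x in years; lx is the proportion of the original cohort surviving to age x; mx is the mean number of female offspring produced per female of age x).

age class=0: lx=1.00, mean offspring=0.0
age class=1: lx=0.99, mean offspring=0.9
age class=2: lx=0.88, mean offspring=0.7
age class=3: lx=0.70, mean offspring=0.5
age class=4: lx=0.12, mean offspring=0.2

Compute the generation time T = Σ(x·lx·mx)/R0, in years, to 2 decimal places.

lx·mx: 0, 0.891, 0.616, 0.35, 0.024 → R0 = 1.881
x·lx·mx: 0, 0.891, 1.232, 1.05, 0.096 → Σ = 3.269
T = 3.269 / 1.881 = 1.737905… → 1.74

1.74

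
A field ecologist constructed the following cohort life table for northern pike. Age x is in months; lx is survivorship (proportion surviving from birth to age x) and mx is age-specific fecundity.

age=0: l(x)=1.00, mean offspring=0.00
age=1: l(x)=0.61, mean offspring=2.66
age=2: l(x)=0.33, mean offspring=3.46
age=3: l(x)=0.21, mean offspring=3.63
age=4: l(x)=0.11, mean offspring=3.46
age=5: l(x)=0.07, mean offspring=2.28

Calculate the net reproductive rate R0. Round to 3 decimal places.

4.067

lx·mx by age: 0, 1.6226, 1.1418, 0.7623, 0.3806, 0.1596
R0 = Σ lx·mx = 4.0669 → 4.067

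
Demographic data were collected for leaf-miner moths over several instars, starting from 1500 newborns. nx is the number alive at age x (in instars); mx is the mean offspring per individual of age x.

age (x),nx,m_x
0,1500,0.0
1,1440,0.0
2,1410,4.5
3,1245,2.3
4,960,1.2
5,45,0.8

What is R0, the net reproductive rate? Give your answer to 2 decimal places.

6.93

lx = nx/n0 = nx/1500: 1, 0.96, 0.94, 0.83, 0.64, 0.03
lx·mx by age: 0, 0, 4.23, 1.909, 0.768, 0.024
R0 = Σ lx·mx = 6.931 → 6.93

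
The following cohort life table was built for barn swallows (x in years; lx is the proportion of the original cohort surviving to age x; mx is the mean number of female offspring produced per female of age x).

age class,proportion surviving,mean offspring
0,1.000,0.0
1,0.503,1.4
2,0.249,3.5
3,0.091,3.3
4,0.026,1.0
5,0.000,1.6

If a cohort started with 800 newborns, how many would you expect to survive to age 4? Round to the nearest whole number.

21

Expected survivors = N0 · l_4 = 800 × 0.026 = 20.8 → 21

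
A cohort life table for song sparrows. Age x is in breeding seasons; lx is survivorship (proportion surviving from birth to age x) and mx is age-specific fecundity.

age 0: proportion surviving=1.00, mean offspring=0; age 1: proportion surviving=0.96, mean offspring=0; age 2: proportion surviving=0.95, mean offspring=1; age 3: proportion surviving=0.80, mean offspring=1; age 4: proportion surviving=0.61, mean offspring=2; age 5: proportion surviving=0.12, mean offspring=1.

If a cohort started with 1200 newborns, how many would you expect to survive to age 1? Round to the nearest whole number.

Expected survivors = N0 · l_1 = 1200 × 0.96 = 1152 → 1152

1152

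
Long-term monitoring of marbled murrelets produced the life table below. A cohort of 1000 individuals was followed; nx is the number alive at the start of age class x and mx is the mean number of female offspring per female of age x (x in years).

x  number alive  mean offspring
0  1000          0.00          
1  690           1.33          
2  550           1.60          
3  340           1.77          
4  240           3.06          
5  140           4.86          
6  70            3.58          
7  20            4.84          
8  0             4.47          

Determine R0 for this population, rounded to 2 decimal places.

4.16

lx = nx/n0 = nx/1000: 1, 0.69, 0.55, 0.34, 0.24, 0.14, 0.07, 0.02, 0
lx·mx by age: 0, 0.9177, 0.88, 0.6018, 0.7344, 0.6804, 0.2506, 0.0968, 0
R0 = Σ lx·mx = 4.1617 → 4.16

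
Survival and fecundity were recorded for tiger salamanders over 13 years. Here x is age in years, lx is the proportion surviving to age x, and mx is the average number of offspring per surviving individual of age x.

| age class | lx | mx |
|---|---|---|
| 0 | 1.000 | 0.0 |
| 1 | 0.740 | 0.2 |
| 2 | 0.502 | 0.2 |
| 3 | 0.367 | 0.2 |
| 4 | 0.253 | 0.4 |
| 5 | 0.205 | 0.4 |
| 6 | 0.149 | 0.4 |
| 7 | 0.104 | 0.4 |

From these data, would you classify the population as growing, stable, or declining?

R0 = Σ lx·mx = 0 + 0.148 + 0.1004 + 0.0734 + 0.1012 + 0.082 + 0.0596 + 0.0416 = 0.6062
R0 < 1, so the population is declining.

declining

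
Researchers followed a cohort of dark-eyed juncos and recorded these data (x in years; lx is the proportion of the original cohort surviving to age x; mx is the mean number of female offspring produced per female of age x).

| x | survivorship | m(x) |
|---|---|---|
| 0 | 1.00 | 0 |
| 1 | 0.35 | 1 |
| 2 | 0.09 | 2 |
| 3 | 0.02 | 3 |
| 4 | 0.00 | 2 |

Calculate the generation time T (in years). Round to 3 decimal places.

1.508

lx·mx: 0, 0.35, 0.18, 0.06, 0 → R0 = 0.59
x·lx·mx: 0, 0.35, 0.36, 0.18, 0 → Σ = 0.89
T = 0.89 / 0.59 = 1.508475… → 1.508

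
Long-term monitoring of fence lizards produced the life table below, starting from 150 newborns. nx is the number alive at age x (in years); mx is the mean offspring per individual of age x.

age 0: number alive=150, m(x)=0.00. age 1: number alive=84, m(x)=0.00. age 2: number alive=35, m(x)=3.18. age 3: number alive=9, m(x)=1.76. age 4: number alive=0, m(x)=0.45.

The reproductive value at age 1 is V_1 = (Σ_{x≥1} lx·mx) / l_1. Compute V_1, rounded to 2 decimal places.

1.51

lx = nx/n0 = nx/150: 1, 0.56, 0.23333…, 0.06, 0
lx·mx for x ≥ 1: 0, 0.742…, 0.1056, 0 → sum = 0.8476…
V_1 = 0.8476… / l_1 = 0.8476… / 0.56 = 1.513571… → 1.51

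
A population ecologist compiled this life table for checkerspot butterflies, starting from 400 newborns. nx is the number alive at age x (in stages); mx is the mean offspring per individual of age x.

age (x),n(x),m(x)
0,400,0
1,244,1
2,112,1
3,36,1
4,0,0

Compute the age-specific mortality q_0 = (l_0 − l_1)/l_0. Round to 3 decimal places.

0.390

lx = nx/n0 = nx/400: 1, 0.61, 0.28, 0.09, 0
q_0 = (l_0 − l_1) / l_0 = (1 − 0.61) / 1
     = 0.39 / 1 = 0.39 → 0.390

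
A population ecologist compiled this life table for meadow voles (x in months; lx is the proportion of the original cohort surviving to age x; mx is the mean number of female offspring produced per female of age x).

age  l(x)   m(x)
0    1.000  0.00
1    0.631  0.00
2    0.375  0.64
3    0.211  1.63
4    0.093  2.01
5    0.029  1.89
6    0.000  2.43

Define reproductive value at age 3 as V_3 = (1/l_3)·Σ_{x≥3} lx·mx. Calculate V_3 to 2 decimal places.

2.78

lx·mx for x ≥ 3: 0.34393, 0.18693, 0.05481, 0 → sum = 0.58567
V_3 = 0.58567 / l_3 = 0.58567 / 0.211 = 2.775687… → 2.78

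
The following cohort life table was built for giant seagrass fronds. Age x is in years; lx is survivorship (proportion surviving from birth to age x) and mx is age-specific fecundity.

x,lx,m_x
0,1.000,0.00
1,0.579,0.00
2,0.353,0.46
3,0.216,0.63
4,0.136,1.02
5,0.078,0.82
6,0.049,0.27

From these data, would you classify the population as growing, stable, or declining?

declining

R0 = Σ lx·mx = 0 + 0 + 0.16238 + 0.13608 + 0.13872 + 0.06396 + 0.01323 = 0.51437
R0 < 1, so the population is declining.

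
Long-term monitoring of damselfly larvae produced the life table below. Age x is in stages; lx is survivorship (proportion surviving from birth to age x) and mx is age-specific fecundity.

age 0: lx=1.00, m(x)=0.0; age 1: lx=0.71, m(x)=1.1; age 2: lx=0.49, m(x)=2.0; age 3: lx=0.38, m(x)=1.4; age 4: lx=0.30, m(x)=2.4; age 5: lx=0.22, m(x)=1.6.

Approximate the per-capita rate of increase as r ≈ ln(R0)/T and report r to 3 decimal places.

0.455

R0 = Σ lx·mx = 0 + 0.781 + 0.98 + 0.532 + 0.72 + 0.352 = 3.365
Σ x·lx·mx = 8.977; T = 8.977/3.365 = 2.66776…
r ≈ ln(R0)/T = ln(3.365)/2.66776… = 0.45485… → 0.455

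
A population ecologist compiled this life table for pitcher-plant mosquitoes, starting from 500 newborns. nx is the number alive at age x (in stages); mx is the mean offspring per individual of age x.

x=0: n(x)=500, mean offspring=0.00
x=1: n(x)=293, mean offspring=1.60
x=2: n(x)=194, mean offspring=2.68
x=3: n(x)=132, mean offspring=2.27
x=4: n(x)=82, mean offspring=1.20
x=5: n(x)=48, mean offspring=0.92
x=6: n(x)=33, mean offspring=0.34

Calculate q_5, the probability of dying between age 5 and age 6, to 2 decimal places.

0.31

lx = nx/n0 = nx/500: 1, 0.586, 0.388, 0.264, 0.164, 0.096, 0.066
q_5 = (l_5 − l_6) / l_5 = (0.096 − 0.066) / 0.096
     = 0.03 / 0.096 = 0.3125 → 0.31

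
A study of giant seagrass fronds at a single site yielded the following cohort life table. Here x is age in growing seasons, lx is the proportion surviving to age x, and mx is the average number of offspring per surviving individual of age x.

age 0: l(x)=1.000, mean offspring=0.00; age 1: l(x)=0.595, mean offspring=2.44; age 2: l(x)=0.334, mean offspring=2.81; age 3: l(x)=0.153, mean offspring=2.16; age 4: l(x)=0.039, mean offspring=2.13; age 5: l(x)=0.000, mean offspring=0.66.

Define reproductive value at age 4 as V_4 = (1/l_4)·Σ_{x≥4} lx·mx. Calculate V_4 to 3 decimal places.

lx·mx for x ≥ 4: 0.08307, 0 → sum = 0.08307
V_4 = 0.08307 / l_4 = 0.08307 / 0.039 = 2.13 → 2.130

2.130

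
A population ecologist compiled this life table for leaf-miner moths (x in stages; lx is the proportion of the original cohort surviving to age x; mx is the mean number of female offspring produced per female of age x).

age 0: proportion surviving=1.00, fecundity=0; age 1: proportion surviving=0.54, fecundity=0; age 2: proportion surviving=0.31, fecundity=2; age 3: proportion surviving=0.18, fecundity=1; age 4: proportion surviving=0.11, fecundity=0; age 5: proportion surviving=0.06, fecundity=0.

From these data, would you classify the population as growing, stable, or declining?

R0 = Σ lx·mx = 0 + 0 + 0.62 + 0.18 + 0 + 0 = 0.8
R0 < 1, so the population is declining.

declining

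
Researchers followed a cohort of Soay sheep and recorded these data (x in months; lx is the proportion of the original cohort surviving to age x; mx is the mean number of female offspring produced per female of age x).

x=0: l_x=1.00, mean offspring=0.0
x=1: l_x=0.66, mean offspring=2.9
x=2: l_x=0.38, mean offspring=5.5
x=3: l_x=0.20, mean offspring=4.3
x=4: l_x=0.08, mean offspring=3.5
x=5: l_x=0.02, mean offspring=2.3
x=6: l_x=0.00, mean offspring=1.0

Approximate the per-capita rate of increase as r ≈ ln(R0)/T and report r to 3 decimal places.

R0 = Σ lx·mx = 0 + 1.914 + 2.09 + 0.86 + 0.28 + 0.046 + 0 = 5.19
Σ x·lx·mx = 10.024; T = 10.024/5.19 = 1.93141…
r ≈ ln(R0)/T = ln(5.19)/1.93141… = 0.85261… → 0.853

0.853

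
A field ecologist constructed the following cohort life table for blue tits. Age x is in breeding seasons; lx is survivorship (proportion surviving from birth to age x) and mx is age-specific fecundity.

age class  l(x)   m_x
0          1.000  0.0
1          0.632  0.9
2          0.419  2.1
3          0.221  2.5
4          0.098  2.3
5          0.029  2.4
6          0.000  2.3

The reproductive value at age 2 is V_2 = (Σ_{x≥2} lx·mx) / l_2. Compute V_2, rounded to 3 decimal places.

lx·mx for x ≥ 2: 0.8799, 0.5525, 0.2254, 0.0696, 0 → sum = 1.7274
V_2 = 1.7274 / l_2 = 1.7274 / 0.419 = 4.122673… → 4.123

4.123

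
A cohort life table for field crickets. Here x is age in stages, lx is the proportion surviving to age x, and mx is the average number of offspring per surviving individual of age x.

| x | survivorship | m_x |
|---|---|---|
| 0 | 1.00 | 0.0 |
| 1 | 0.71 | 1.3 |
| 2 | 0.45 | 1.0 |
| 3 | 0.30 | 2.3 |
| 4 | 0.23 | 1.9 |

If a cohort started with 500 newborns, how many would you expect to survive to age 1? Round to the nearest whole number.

Expected survivors = N0 · l_1 = 500 × 0.71 = 355 → 355

355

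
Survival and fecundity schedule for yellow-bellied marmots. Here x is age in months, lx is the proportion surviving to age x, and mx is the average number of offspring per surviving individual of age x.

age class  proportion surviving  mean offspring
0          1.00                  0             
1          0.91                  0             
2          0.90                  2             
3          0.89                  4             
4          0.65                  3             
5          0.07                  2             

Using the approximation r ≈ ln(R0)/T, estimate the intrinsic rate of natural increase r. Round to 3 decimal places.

0.657

R0 = Σ lx·mx = 0 + 0 + 1.8 + 3.56 + 1.95 + 0.14 = 7.45
Σ x·lx·mx = 22.78; T = 22.78/7.45 = 3.05772…
r ≈ ln(R0)/T = ln(7.45)/3.05772… = 0.65677… → 0.657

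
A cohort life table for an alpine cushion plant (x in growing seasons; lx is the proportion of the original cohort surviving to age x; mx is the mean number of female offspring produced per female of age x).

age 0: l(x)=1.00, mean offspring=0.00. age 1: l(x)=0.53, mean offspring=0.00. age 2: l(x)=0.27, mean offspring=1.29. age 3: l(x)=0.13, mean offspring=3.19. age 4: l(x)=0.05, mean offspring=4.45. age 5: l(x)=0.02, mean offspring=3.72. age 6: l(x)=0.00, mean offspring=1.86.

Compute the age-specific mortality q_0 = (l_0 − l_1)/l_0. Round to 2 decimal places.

0.47

q_0 = (l_0 − l_1) / l_0 = (1 − 0.53) / 1
     = 0.47 / 1 = 0.47 → 0.47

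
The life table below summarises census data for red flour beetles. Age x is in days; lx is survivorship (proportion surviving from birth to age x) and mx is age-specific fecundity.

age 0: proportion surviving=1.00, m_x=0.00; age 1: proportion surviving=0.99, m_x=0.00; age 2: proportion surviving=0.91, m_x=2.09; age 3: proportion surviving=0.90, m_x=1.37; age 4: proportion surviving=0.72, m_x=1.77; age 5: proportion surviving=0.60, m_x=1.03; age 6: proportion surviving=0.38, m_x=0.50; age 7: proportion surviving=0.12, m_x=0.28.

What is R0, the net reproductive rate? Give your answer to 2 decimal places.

5.25

lx·mx by age: 0, 0, 1.9019, 1.233, 1.2744, 0.618, 0.19, 0.0336
R0 = Σ lx·mx = 5.2509 → 5.25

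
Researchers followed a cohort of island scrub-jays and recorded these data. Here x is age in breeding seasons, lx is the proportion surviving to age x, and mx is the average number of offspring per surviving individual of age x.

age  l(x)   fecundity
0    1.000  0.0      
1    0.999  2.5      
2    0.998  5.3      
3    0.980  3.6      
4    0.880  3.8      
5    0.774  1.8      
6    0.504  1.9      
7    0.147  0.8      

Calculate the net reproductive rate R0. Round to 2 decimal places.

lx·mx by age: 0, 2.4975, 5.2894, 3.528, 3.344, 1.3932, 0.9576, 0.1176
R0 = Σ lx·mx = 17.1273 → 17.13

17.13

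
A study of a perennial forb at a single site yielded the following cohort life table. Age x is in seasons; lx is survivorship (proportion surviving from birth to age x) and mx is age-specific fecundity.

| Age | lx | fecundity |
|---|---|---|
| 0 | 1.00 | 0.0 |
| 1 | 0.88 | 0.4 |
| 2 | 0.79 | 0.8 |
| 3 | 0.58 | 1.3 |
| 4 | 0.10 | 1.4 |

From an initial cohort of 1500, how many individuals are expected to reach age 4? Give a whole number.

Expected survivors = N0 · l_4 = 1500 × 0.10 = 150 → 150

150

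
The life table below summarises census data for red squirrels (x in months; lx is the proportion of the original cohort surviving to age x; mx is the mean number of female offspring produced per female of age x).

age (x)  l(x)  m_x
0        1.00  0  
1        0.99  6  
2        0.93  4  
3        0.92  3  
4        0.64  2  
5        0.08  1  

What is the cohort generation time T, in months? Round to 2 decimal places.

1.97

lx·mx: 0, 5.94, 3.72, 2.76, 1.28, 0.08 → R0 = 13.78
x·lx·mx: 0, 5.94, 7.44, 8.28, 5.12, 0.4 → Σ = 27.18
T = 27.18 / 13.78 = 1.972424… → 1.97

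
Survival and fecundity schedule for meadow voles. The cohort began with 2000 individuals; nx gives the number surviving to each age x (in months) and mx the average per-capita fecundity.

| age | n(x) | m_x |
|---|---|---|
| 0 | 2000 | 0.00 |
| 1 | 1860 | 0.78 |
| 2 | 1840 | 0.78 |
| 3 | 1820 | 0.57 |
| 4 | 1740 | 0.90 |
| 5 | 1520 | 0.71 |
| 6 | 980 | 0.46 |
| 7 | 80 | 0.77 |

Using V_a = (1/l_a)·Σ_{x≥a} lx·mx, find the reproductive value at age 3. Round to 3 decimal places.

lx = nx/n0 = nx/2000: 1, 0.93, 0.92, 0.91, 0.87, 0.76, 0.49, 0.04
lx·mx for x ≥ 3: 0.5187, 0.783, 0.5396, 0.2254, 0.0308 → sum = 2.0975
V_3 = 2.0975 / l_3 = 2.0975 / 0.91 = 2.304945… → 2.305

2.305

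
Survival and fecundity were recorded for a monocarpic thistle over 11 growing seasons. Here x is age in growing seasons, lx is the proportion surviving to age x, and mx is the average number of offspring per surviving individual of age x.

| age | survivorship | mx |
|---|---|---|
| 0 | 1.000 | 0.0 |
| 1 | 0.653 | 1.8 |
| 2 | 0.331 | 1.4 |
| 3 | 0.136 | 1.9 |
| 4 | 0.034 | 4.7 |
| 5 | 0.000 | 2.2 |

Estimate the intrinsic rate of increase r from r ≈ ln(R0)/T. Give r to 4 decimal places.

0.4219

R0 = Σ lx·mx = 0 + 1.1754 + 0.4634 + 0.2584 + 0.1598 + 0 = 2.057
Σ x·lx·mx = 3.5166; T = 3.5166/2.057 = 1.70958…
r ≈ ln(R0)/T = ln(2.057)/1.70958… = 0.421887… → 0.4219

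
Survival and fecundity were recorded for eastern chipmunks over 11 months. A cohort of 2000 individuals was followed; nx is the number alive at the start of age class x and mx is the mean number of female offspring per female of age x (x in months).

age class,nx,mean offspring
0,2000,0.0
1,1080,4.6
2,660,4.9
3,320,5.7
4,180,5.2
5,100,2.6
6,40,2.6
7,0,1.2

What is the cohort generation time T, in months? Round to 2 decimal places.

1.99

lx = nx/n0 = nx/2000: 1, 0.54, 0.33, 0.16, 0.09, 0.05, 0.02, 0
lx·mx: 0, 2.484, 1.617, 0.912, 0.468, 0.13, 0.052, 0 → R0 = 5.663
x·lx·mx: 0, 2.484, 3.234, 2.736, 1.872, 0.65, 0.312, 0 → Σ = 11.288
T = 11.288 / 5.663 = 1.99329… → 1.99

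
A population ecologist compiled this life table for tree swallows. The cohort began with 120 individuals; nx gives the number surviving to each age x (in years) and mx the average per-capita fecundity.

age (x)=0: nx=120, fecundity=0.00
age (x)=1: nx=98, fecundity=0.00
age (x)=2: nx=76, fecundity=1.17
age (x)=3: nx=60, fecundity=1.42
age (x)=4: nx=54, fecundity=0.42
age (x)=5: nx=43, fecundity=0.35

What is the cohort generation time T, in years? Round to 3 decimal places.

2.829

lx = nx/n0 = nx/120: 1, 0.81667…, 0.63333…, 0.5, 0.45, 0.35833…
lx·mx: 0, 0, 0.741…, 0.71, 0.189, 0.125417… → R0 = 1.765417…
x·lx·mx: 0, 0, 1.482…, 2.13, 0.756, 0.627083… → Σ = 4.995083…
T = 4.995083… / 1.765417… = 2.829408… → 2.829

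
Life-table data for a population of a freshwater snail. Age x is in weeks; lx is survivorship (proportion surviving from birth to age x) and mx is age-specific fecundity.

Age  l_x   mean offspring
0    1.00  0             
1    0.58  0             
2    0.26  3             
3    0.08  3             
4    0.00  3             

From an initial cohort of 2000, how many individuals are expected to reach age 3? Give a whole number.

Expected survivors = N0 · l_3 = 2000 × 0.08 = 160 → 160

160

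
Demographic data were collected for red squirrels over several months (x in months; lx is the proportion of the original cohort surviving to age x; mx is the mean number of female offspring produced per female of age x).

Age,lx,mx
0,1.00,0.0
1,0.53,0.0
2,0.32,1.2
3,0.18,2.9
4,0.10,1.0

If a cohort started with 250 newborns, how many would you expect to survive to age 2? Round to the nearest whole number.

Expected survivors = N0 · l_2 = 250 × 0.32 = 80 → 80

80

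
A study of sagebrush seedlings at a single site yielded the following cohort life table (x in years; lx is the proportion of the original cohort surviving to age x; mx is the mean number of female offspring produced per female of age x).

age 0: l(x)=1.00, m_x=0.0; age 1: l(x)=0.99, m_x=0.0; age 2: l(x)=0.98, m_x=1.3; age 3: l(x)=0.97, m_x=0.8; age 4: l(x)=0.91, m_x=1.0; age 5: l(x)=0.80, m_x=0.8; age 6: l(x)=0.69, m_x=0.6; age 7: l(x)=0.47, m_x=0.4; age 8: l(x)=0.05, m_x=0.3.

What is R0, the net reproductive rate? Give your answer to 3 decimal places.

lx·mx by age: 0, 0, 1.274, 0.776, 0.91, 0.64, 0.414, 0.188, 0.015
R0 = Σ lx·mx = 4.217 → 4.217

4.217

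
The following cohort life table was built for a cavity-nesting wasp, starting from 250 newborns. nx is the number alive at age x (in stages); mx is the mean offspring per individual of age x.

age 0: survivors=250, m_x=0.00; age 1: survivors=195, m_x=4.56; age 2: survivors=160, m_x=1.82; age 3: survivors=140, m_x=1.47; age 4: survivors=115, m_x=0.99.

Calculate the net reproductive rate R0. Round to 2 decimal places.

6.00

lx = nx/n0 = nx/250: 1, 0.78, 0.64, 0.56, 0.46
lx·mx by age: 0, 3.5568, 1.1648, 0.8232, 0.4554
R0 = Σ lx·mx = 6.0002 → 6.00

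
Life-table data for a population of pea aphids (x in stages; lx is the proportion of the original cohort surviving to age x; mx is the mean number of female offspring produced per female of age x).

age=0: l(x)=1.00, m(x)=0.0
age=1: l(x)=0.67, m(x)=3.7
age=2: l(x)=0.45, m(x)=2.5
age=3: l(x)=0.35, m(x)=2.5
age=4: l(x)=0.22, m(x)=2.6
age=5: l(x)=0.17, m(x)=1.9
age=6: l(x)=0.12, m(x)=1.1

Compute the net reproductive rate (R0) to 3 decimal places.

5.506

lx·mx by age: 0, 2.479, 1.125, 0.875, 0.572, 0.323, 0.132
R0 = Σ lx·mx = 5.506 → 5.506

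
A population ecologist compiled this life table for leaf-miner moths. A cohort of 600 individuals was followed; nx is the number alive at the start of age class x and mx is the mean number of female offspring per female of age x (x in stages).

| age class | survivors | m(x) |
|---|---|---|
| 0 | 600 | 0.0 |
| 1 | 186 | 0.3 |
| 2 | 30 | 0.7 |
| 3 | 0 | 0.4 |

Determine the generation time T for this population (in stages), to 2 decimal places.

lx = nx/n0 = nx/600: 1, 0.31, 0.05, 0
lx·mx: 0, 0.093, 0.035, 0 → R0 = 0.128
x·lx·mx: 0, 0.093, 0.07, 0 → Σ = 0.163
T = 0.163 / 0.128 = 1.273438… → 1.27

1.27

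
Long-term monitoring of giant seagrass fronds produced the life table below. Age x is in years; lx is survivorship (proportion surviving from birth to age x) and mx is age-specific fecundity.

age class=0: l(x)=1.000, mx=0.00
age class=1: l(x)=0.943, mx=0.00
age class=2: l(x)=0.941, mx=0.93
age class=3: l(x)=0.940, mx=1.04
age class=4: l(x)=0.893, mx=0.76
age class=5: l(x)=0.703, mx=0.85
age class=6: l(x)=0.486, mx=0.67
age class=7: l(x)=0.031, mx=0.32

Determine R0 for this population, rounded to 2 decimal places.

lx·mx by age: 0, 0, 0.87513, 0.9776, 0.67868, 0.59755, 0.32562, 0.00992
R0 = Σ lx·mx = 3.4645 → 3.46

3.46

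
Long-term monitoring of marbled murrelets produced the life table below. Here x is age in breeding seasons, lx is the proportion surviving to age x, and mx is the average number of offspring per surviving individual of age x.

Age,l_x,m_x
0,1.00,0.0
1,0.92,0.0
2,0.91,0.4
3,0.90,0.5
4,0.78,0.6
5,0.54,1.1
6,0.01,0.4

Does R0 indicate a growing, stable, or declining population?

R0 = Σ lx·mx = 0 + 0 + 0.364 + 0.45 + 0.468 + 0.594 + 0.004 = 1.88
R0 > 1, so the population is growing.

growing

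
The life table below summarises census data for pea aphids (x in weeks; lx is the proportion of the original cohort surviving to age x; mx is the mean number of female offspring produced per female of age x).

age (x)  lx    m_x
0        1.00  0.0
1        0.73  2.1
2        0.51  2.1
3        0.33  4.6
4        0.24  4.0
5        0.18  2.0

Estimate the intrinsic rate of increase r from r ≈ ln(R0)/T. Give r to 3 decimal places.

0.665

R0 = Σ lx·mx = 0 + 1.533 + 1.071 + 1.518 + 0.96 + 0.36 = 5.442
Σ x·lx·mx = 13.869; T = 13.869/5.442 = 2.54851…
r ≈ ln(R0)/T = ln(5.442)/2.54851… = 0.66476… → 0.665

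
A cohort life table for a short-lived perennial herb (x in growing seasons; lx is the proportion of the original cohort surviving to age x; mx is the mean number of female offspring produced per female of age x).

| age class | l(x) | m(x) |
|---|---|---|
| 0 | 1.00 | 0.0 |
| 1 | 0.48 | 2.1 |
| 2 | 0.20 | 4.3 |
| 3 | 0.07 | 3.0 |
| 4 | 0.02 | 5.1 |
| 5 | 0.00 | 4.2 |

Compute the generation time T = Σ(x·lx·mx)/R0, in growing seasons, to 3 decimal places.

lx·mx: 0, 1.008, 0.86, 0.21, 0.102, 0 → R0 = 2.18
x·lx·mx: 0, 1.008, 1.72, 0.63, 0.408, 0 → Σ = 3.766
T = 3.766 / 2.18 = 1.727523… → 1.728

1.728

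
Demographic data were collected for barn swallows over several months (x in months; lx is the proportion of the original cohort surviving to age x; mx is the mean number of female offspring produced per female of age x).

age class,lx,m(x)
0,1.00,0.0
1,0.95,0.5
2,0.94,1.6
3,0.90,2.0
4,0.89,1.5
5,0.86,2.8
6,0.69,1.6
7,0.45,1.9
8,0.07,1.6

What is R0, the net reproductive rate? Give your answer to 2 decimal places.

9.59

lx·mx by age: 0, 0.475, 1.504, 1.8, 1.335, 2.408, 1.104, 0.855, 0.112
R0 = Σ lx·mx = 9.593 → 9.59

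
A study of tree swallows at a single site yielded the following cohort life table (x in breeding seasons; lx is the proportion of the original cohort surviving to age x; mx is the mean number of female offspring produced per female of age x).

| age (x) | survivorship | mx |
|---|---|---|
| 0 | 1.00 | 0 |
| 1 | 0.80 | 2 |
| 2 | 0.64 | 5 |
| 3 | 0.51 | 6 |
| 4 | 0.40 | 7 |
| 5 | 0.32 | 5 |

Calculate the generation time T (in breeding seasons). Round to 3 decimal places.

2.967

lx·mx: 0, 1.6, 3.2, 3.06, 2.8, 1.6 → R0 = 12.26
x·lx·mx: 0, 1.6, 6.4, 9.18, 11.2, 8 → Σ = 36.38
T = 36.38 / 12.26 = 2.967374… → 2.967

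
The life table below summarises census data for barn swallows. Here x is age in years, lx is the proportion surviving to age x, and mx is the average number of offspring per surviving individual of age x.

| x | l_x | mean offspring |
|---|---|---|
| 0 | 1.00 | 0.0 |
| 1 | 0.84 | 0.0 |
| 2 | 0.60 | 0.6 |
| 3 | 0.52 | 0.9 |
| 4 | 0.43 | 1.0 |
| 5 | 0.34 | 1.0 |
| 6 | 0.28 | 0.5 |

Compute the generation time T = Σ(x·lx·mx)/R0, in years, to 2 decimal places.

lx·mx: 0, 0, 0.36, 0.468, 0.43, 0.34, 0.14 → R0 = 1.738
x·lx·mx: 0, 0, 0.72, 1.404, 1.72, 1.7, 0.84 → Σ = 6.384
T = 6.384 / 1.738 = 3.673188… → 3.67

3.67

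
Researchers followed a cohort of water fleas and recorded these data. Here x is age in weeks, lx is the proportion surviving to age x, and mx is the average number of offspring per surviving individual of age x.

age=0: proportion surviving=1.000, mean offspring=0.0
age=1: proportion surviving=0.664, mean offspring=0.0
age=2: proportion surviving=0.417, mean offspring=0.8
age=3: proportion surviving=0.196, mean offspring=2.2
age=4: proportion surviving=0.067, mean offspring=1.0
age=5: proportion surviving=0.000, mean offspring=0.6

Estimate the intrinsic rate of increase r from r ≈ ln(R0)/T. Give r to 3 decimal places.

R0 = Σ lx·mx = 0 + 0 + 0.3336 + 0.4312 + 0.067 + 0 = 0.8318
Σ x·lx·mx = 2.2288; T = 2.2288/0.8318 = 2.67949…
r ≈ ln(R0)/T = ln(0.8318)/2.67949… = -0.06873… → -0.069

-0.069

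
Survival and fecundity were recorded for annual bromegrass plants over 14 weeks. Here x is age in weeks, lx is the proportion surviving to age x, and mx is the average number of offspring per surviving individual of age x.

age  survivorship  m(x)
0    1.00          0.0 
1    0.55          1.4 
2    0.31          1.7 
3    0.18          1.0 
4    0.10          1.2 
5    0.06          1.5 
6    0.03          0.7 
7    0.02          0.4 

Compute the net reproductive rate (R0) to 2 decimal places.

1.72

lx·mx by age: 0, 0.77, 0.527, 0.18, 0.12, 0.09, 0.021, 0.008
R0 = Σ lx·mx = 1.716 → 1.72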